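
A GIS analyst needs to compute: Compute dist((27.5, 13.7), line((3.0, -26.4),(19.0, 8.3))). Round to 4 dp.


|cross product| = 208.55
|line direction| = sqrt(1460.09) = 38.2111
Distance = 208.55/sqrt(1460.09) = 5.4578

5.4578


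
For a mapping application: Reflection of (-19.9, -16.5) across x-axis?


Reflection over x-axis: (x,y) -> (x,-y)
(-19.9, -16.5) -> (-19.9, 16.5)

(-19.9, 16.5)


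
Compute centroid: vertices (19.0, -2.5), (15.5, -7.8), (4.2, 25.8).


Centroid = ((x_A+x_B+x_C)/3, (y_A+y_B+y_C)/3)
= ((19+15.5+4.2)/3, ((-2.5)+(-7.8)+25.8)/3)
= (12.9, 5.1667)

(12.9, 5.1667)


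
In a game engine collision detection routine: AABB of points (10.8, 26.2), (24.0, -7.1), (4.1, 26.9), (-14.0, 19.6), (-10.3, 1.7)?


x range: [-14, 24]
y range: [-7.1, 26.9]
Bounding box: (-14,-7.1) to (24,26.9)

(-14,-7.1) to (24,26.9)


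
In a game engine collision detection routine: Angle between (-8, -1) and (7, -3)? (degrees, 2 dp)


u.v = -53, |u| = sqrt(65) = 8.0623, |v| = sqrt(58) = 7.6158
cos(theta) = u.v/(|u||v|) = -53/sqrt(3770) = -0.863188
theta = acos(-0.863188) = 149.68 degrees

149.68 degrees


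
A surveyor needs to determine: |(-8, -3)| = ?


|u| = sqrt((-8)^2 + (-3)^2) = sqrt(73) = 8.544

8.544


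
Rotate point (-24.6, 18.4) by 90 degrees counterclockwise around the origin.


90° CCW: (x,y) -> (-y, x)
(-24.6,18.4) -> (-18.4, -24.6)

(-18.4, -24.6)


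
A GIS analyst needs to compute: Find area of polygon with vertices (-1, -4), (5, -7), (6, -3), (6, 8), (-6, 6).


Shoelace sum: ((-1)*(-7) - 5*(-4)) + (5*(-3) - 6*(-7)) + (6*8 - 6*(-3)) + (6*6 - (-6)*8) + ((-6)*(-4) - (-1)*6)
= 234
Area = |234|/2 = 117

117


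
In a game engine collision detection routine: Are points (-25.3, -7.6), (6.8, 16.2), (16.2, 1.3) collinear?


Cross product: (6.8-(-25.3))*(1.3-(-7.6)) - (16.2-(-7.6))*(16.2-(-25.3))
= -702.01

No, not collinear


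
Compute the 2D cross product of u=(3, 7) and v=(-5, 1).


u x v = u_x*v_y - u_y*v_x = 3*1 - 7*(-5)
= 3 - (-35) = 38

38


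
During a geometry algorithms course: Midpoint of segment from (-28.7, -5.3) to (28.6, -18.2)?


M = (((-28.7)+28.6)/2, ((-5.3)+(-18.2))/2)
= (-0.05, -11.75)

(-0.05, -11.75)


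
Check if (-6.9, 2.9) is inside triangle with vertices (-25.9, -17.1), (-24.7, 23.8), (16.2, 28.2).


Cross products: AB x AP = -753.1, BC x BP = -933.13, CA x CP = 18.7
All same sign? no

No, outside


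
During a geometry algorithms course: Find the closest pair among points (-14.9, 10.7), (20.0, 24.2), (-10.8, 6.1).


d(P0,P1) = 37.42, d(P0,P2) = 6.162, d(P1,P2) = 35.7246
Closest: P0 and P2

Closest pair: (-14.9, 10.7) and (-10.8, 6.1), distance = 6.162


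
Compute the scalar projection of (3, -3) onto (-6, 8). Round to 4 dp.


u.v = -42, |v| = sqrt(100) = 10
Scalar projection = u.v / |v| = -42 / sqrt(100) = -4.2

-4.2


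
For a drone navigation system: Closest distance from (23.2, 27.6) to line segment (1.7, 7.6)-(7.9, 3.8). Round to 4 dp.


Project P onto AB: t = 1 (clamped to [0,1])
Closest point on segment: (7.9, 3.8)
Distance: 28.2936

28.2936


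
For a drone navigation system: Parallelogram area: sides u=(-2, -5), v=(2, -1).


|u x v| = |(-2)*(-1) - (-5)*2|
= |2 - (-10)| = 12

12


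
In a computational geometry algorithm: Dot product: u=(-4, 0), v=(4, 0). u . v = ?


u . v = u_x*v_x + u_y*v_y = (-4)*4 + 0*0
= (-16) + 0 = -16

-16


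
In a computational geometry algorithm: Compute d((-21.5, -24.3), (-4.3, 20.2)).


dx=17.2, dy=44.5
d^2 = 17.2^2 + 44.5^2 = 2276.09
d = sqrt(2276.09) = 47.7084

47.7084


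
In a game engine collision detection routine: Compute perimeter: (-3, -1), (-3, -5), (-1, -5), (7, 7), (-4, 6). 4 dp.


Sides: (-3, -1)->(-3, -5): sqrt(16) = 4, (-3, -5)->(-1, -5): sqrt(4) = 2, (-1, -5)->(7, 7): sqrt(208) = 14.422205, (7, 7)->(-4, 6): sqrt(122) = 11.045361, (-4, 6)->(-3, -1): sqrt(50) = 7.071068
Sum = 38.538634
Perimeter = 38.5386

38.5386


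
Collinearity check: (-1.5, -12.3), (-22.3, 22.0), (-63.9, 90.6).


Cross product: ((-22.3)-(-1.5))*(90.6-(-12.3)) - (22-(-12.3))*((-63.9)-(-1.5))
= 0

Yes, collinear


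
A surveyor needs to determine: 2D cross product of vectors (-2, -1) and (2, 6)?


u x v = u_x*v_y - u_y*v_x = (-2)*6 - (-1)*2
= (-12) - (-2) = -10

-10


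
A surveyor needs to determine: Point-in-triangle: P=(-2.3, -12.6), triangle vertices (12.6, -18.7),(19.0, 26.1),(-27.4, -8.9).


Cross products: AB x AP = 706.56, BC x BP = 1050.18, CA x CP = 97.98
All same sign? yes

Yes, inside


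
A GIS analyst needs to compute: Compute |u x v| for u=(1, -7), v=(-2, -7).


|u x v| = |1*(-7) - (-7)*(-2)|
= |(-7) - 14| = 21

21


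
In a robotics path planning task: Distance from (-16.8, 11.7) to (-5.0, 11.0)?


dx=11.8, dy=-0.7
d^2 = 11.8^2 + (-0.7)^2 = 139.73
d = sqrt(139.73) = 11.8207

11.8207


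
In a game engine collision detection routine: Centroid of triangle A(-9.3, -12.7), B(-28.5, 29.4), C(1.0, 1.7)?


Centroid = ((x_A+x_B+x_C)/3, (y_A+y_B+y_C)/3)
= (((-9.3)+(-28.5)+1)/3, ((-12.7)+29.4+1.7)/3)
= (-12.2667, 6.1333)

(-12.2667, 6.1333)


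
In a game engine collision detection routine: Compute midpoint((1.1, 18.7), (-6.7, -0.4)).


M = ((1.1+(-6.7))/2, (18.7+(-0.4))/2)
= (-2.8, 9.15)

(-2.8, 9.15)


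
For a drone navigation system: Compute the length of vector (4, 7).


|u| = sqrt(4^2 + 7^2) = sqrt(65) = 8.0623

8.0623


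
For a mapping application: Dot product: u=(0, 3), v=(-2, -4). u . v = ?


u . v = u_x*v_x + u_y*v_y = 0*(-2) + 3*(-4)
= 0 + (-12) = -12

-12


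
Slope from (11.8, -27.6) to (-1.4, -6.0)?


slope = (y2-y1)/(x2-x1) = ((-6)-(-27.6))/((-1.4)-11.8) = 21.6/(-13.2) = -1.6364

-1.6364


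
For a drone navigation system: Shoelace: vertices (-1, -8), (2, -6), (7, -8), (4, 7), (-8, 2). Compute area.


Shoelace sum: ((-1)*(-6) - 2*(-8)) + (2*(-8) - 7*(-6)) + (7*7 - 4*(-8)) + (4*2 - (-8)*7) + ((-8)*(-8) - (-1)*2)
= 259
Area = |259|/2 = 129.5

129.5


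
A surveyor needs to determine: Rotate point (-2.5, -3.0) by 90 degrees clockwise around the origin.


90° CW: (x,y) -> (y, -x)
(-2.5,-3) -> (-3, 2.5)

(-3, 2.5)


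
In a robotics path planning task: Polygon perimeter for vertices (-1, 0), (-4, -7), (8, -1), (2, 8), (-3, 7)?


Sides: (-1, 0)->(-4, -7): sqrt(58) = 7.615773, (-4, -7)->(8, -1): sqrt(180) = 13.416408, (8, -1)->(2, 8): sqrt(117) = 10.816654, (2, 8)->(-3, 7): sqrt(26) = 5.09902, (-3, 7)->(-1, 0): sqrt(53) = 7.28011
Sum = 44.227965
Perimeter = 44.228

44.228


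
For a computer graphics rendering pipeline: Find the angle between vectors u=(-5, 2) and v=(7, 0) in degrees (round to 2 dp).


u.v = -35, |u| = sqrt(29) = 5.3852, |v| = sqrt(49) = 7
cos(theta) = u.v/(|u||v|) = -35/sqrt(1421) = -0.928477
theta = acos(-0.928477) = 158.2 degrees

158.2 degrees


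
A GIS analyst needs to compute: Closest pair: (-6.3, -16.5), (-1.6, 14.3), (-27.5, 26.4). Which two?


d(P0,P1) = 31.1565, d(P0,P2) = 47.8524, d(P1,P2) = 28.5871
Closest: P1 and P2

Closest pair: (-1.6, 14.3) and (-27.5, 26.4), distance = 28.5871


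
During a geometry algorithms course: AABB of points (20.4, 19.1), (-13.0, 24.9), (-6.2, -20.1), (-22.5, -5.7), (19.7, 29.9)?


x range: [-22.5, 20.4]
y range: [-20.1, 29.9]
Bounding box: (-22.5,-20.1) to (20.4,29.9)

(-22.5,-20.1) to (20.4,29.9)


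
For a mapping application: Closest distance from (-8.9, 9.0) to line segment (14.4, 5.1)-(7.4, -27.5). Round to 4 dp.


Project P onto AB: t = 0.0323 (clamped to [0,1])
Closest point on segment: (14.1736, 4.0455)
Distance: 23.5995

23.5995


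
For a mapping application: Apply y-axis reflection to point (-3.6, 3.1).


Reflection over y-axis: (x,y) -> (-x,y)
(-3.6, 3.1) -> (3.6, 3.1)

(3.6, 3.1)


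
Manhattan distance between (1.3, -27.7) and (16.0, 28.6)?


|1.3-16| + |(-27.7)-28.6| = 14.7 + 56.3 = 71

71


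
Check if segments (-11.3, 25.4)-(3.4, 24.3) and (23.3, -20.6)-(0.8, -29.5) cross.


Cross products: d1=-1342.94, d2=-1187.36, d3=-638.14, d4=-793.72
d1*d2 < 0 and d3*d4 < 0? no

No, they don't intersect


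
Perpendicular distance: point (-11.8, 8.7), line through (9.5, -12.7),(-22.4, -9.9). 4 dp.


|cross product| = 623.02
|line direction| = sqrt(1025.45) = 32.0226
Distance = 623.02/sqrt(1025.45) = 19.4556

19.4556


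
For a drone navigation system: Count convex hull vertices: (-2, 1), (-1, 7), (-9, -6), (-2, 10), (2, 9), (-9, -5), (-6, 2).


Convex hull vertices (CCW): (-9, -6), (-2, 1), (2, 9), (-2, 10), (-6, 2), (-9, -5)
Count = 6

6


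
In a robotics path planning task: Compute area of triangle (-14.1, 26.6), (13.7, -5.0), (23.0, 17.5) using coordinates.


Area = |x_A(y_B-y_C) + x_B(y_C-y_A) + x_C(y_A-y_B)|/2
= |317.25 + (-124.67) + 726.8|/2
= 919.38/2 = 459.69

459.69


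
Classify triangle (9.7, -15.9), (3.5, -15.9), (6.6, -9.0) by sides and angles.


Side lengths squared: AB^2=38.44, BC^2=57.22, CA^2=57.22
Sorted: [38.44, 57.22, 57.22]
By sides: Isosceles, By angles: Acute

Isosceles, Acute


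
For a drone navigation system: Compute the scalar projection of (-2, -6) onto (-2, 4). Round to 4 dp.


u.v = -20, |v| = sqrt(20) = 4.4721
Scalar projection = u.v / |v| = -20 / sqrt(20) = -4.4721

-4.4721


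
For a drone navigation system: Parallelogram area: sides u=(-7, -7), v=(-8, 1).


|u x v| = |(-7)*1 - (-7)*(-8)|
= |(-7) - 56| = 63

63


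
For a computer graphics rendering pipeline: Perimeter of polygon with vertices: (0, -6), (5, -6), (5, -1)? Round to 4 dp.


Sides: (0, -6)->(5, -6): sqrt(25) = 5, (5, -6)->(5, -1): sqrt(25) = 5, (5, -1)->(0, -6): sqrt(50) = 7.071068
Sum = 17.071068
Perimeter = 17.0711

17.0711


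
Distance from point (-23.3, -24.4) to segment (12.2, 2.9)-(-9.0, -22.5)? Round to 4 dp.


Project P onto AB: t = 1 (clamped to [0,1])
Closest point on segment: (-9, -22.5)
Distance: 14.4257

14.4257


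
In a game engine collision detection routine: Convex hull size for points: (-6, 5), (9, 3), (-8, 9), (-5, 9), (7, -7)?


Convex hull vertices (CCW): (-8, 9), (-6, 5), (7, -7), (9, 3), (-5, 9)
Count = 5

5


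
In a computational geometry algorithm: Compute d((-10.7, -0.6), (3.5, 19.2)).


dx=14.2, dy=19.8
d^2 = 14.2^2 + 19.8^2 = 593.68
d = sqrt(593.68) = 24.3655

24.3655


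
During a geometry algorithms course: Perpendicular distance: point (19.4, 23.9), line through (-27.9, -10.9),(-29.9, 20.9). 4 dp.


|cross product| = 1573.74
|line direction| = sqrt(1015.24) = 31.8628
Distance = 1573.74/sqrt(1015.24) = 49.3911

49.3911


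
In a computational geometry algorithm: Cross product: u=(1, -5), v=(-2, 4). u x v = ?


u x v = u_x*v_y - u_y*v_x = 1*4 - (-5)*(-2)
= 4 - 10 = -6

-6


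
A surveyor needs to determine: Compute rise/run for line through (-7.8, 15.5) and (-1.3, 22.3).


slope = (y2-y1)/(x2-x1) = (22.3-15.5)/((-1.3)-(-7.8)) = 6.8/6.5 = 1.0462

1.0462


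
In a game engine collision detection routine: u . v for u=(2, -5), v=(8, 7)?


u . v = u_x*v_x + u_y*v_y = 2*8 + (-5)*7
= 16 + (-35) = -19

-19


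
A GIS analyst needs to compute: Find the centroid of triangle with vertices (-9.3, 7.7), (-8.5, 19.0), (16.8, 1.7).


Centroid = ((x_A+x_B+x_C)/3, (y_A+y_B+y_C)/3)
= (((-9.3)+(-8.5)+16.8)/3, (7.7+19+1.7)/3)
= (-0.3333, 9.4667)

(-0.3333, 9.4667)


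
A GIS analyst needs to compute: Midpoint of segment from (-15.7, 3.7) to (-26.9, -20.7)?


M = (((-15.7)+(-26.9))/2, (3.7+(-20.7))/2)
= (-21.3, -8.5)

(-21.3, -8.5)


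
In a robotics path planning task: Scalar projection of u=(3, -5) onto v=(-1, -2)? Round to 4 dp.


u.v = 7, |v| = sqrt(5) = 2.2361
Scalar projection = u.v / |v| = 7 / sqrt(5) = 3.1305

3.1305


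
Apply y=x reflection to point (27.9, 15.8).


Reflection over y=x: (x,y) -> (y,x)
(27.9, 15.8) -> (15.8, 27.9)

(15.8, 27.9)


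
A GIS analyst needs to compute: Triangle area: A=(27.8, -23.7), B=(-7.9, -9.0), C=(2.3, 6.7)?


Area = |x_A(y_B-y_C) + x_B(y_C-y_A) + x_C(y_A-y_B)|/2
= |(-436.46) + (-240.16) + (-33.81)|/2
= 710.43/2 = 355.215

355.215


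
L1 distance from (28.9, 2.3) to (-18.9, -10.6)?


|28.9-(-18.9)| + |2.3-(-10.6)| = 47.8 + 12.9 = 60.7

60.7


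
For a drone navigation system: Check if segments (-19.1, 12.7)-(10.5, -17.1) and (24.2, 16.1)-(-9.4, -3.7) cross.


Cross products: d1=-743.1, d2=844.26, d3=1390.98, d4=-196.38
d1*d2 < 0 and d3*d4 < 0? yes

Yes, they intersect


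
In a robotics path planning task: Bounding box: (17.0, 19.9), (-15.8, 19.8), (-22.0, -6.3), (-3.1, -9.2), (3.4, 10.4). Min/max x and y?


x range: [-22, 17]
y range: [-9.2, 19.9]
Bounding box: (-22,-9.2) to (17,19.9)

(-22,-9.2) to (17,19.9)


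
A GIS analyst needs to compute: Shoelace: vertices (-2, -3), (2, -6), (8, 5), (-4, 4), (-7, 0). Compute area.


Shoelace sum: ((-2)*(-6) - 2*(-3)) + (2*5 - 8*(-6)) + (8*4 - (-4)*5) + ((-4)*0 - (-7)*4) + ((-7)*(-3) - (-2)*0)
= 177
Area = |177|/2 = 88.5

88.5


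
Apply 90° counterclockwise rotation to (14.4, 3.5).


90° CCW: (x,y) -> (-y, x)
(14.4,3.5) -> (-3.5, 14.4)

(-3.5, 14.4)


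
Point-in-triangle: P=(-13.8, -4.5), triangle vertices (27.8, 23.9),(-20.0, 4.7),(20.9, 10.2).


Cross products: AB x AP = 558.8, BC x BP = -410.38, CA x CP = 373.96
All same sign? no

No, outside


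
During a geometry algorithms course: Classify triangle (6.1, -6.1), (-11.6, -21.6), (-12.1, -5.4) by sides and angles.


Side lengths squared: AB^2=553.54, BC^2=262.69, CA^2=331.73
Sorted: [262.69, 331.73, 553.54]
By sides: Scalene, By angles: Acute

Scalene, Acute


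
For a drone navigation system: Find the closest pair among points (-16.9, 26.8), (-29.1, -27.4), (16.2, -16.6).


d(P0,P1) = 55.5561, d(P0,P2) = 54.5818, d(P1,P2) = 46.5696
Closest: P1 and P2

Closest pair: (-29.1, -27.4) and (16.2, -16.6), distance = 46.5696


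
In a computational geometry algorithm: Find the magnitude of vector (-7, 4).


|u| = sqrt((-7)^2 + 4^2) = sqrt(65) = 8.0623

8.0623


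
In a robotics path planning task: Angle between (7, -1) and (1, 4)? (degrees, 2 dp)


u.v = 3, |u| = sqrt(50) = 7.0711, |v| = sqrt(17) = 4.1231
cos(theta) = u.v/(|u||v|) = 3/sqrt(850) = 0.102899
theta = acos(0.102899) = 84.09 degrees

84.09 degrees


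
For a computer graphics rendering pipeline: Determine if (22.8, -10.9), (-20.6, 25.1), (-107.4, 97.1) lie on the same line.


Cross product: ((-20.6)-22.8)*(97.1-(-10.9)) - (25.1-(-10.9))*((-107.4)-22.8)
= 0

Yes, collinear


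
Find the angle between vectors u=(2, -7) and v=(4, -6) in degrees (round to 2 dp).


u.v = 50, |u| = sqrt(53) = 7.2801, |v| = sqrt(52) = 7.2111
cos(theta) = u.v/(|u||v|) = 50/sqrt(2756) = 0.952424
theta = acos(0.952424) = 17.74 degrees

17.74 degrees


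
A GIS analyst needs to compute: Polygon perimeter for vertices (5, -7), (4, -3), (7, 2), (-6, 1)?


Sides: (5, -7)->(4, -3): sqrt(17) = 4.123106, (4, -3)->(7, 2): sqrt(34) = 5.830952, (7, 2)->(-6, 1): sqrt(170) = 13.038405, (-6, 1)->(5, -7): sqrt(185) = 13.601471
Sum = 36.593934
Perimeter = 36.5939

36.5939


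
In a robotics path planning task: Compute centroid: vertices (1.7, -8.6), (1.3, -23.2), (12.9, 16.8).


Centroid = ((x_A+x_B+x_C)/3, (y_A+y_B+y_C)/3)
= ((1.7+1.3+12.9)/3, ((-8.6)+(-23.2)+16.8)/3)
= (5.3, -5)

(5.3, -5)


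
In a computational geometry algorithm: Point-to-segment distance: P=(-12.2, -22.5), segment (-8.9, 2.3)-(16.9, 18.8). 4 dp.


Project P onto AB: t = 0 (clamped to [0,1])
Closest point on segment: (-8.9, 2.3)
Distance: 25.0186

25.0186


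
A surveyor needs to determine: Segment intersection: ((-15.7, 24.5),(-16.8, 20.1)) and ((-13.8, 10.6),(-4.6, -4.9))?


Cross products: d1=98.43, d2=40.9, d3=23.65, d4=81.18
d1*d2 < 0 and d3*d4 < 0? no

No, they don't intersect


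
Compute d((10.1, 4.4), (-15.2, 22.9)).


dx=-25.3, dy=18.5
d^2 = (-25.3)^2 + 18.5^2 = 982.34
d = sqrt(982.34) = 31.3423

31.3423


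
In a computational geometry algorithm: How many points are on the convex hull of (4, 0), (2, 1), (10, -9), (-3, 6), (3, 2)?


Convex hull vertices (CCW): (-3, 6), (10, -9), (3, 2)
Count = 3

3


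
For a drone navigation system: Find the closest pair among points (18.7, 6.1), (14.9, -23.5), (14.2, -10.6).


d(P0,P1) = 29.8429, d(P0,P2) = 17.2957, d(P1,P2) = 12.919
Closest: P1 and P2

Closest pair: (14.9, -23.5) and (14.2, -10.6), distance = 12.919


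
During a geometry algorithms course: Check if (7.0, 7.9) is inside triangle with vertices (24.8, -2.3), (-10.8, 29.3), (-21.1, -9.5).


Cross products: AB x AP = 199.36, BC x BP = 911.06, CA x CP = 596.34
All same sign? yes

Yes, inside


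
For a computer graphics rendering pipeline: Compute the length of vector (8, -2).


|u| = sqrt(8^2 + (-2)^2) = sqrt(68) = 8.2462

8.2462


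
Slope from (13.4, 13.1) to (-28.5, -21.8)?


slope = (y2-y1)/(x2-x1) = ((-21.8)-13.1)/((-28.5)-13.4) = (-34.9)/(-41.9) = 0.8329

0.8329


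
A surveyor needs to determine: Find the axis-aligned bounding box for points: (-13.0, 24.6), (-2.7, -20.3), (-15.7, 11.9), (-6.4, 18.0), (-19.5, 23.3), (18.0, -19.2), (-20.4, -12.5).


x range: [-20.4, 18]
y range: [-20.3, 24.6]
Bounding box: (-20.4,-20.3) to (18,24.6)

(-20.4,-20.3) to (18,24.6)


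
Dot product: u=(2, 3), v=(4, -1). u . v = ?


u . v = u_x*v_x + u_y*v_y = 2*4 + 3*(-1)
= 8 + (-3) = 5

5


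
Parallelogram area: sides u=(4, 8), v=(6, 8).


|u x v| = |4*8 - 8*6|
= |32 - 48| = 16

16


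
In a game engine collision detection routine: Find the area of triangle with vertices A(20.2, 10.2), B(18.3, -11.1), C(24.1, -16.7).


Area = |x_A(y_B-y_C) + x_B(y_C-y_A) + x_C(y_A-y_B)|/2
= |113.12 + (-492.27) + 513.33|/2
= 134.18/2 = 67.09

67.09


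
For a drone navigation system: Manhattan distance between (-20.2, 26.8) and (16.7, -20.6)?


|(-20.2)-16.7| + |26.8-(-20.6)| = 36.9 + 47.4 = 84.3

84.3


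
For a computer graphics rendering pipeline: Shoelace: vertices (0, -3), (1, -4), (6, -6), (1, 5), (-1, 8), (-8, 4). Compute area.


Shoelace sum: (0*(-4) - 1*(-3)) + (1*(-6) - 6*(-4)) + (6*5 - 1*(-6)) + (1*8 - (-1)*5) + ((-1)*4 - (-8)*8) + ((-8)*(-3) - 0*4)
= 154
Area = |154|/2 = 77

77


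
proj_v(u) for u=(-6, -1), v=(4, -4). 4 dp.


u.v = -20, |v| = sqrt(32) = 5.6569
Scalar projection = u.v / |v| = -20 / sqrt(32) = -3.5355

-3.5355


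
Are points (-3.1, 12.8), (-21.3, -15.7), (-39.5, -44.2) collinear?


Cross product: ((-21.3)-(-3.1))*((-44.2)-12.8) - ((-15.7)-12.8)*((-39.5)-(-3.1))
= 0

Yes, collinear


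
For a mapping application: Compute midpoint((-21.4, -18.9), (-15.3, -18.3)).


M = (((-21.4)+(-15.3))/2, ((-18.9)+(-18.3))/2)
= (-18.35, -18.6)

(-18.35, -18.6)


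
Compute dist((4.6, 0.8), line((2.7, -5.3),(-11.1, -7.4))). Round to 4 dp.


|cross product| = 80.19
|line direction| = sqrt(194.85) = 13.9589
Distance = 80.19/sqrt(194.85) = 5.7447

5.7447


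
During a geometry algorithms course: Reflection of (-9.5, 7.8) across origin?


Reflection over origin: (x,y) -> (-x,-y)
(-9.5, 7.8) -> (9.5, -7.8)

(9.5, -7.8)


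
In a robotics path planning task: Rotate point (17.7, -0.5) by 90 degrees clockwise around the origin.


90° CW: (x,y) -> (y, -x)
(17.7,-0.5) -> (-0.5, -17.7)

(-0.5, -17.7)


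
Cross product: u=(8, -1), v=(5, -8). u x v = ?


u x v = u_x*v_y - u_y*v_x = 8*(-8) - (-1)*5
= (-64) - (-5) = -59

-59


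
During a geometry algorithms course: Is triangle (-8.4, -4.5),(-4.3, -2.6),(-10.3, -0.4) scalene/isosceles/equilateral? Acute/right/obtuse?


Side lengths squared: AB^2=20.42, BC^2=40.84, CA^2=20.42
Sorted: [20.42, 20.42, 40.84]
By sides: Isosceles, By angles: Right

Isosceles, Right


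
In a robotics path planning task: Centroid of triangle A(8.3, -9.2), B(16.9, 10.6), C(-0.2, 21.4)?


Centroid = ((x_A+x_B+x_C)/3, (y_A+y_B+y_C)/3)
= ((8.3+16.9+(-0.2))/3, ((-9.2)+10.6+21.4)/3)
= (8.3333, 7.6)

(8.3333, 7.6)


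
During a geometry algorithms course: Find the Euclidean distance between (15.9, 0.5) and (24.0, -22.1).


dx=8.1, dy=-22.6
d^2 = 8.1^2 + (-22.6)^2 = 576.37
d = sqrt(576.37) = 24.0077

24.0077


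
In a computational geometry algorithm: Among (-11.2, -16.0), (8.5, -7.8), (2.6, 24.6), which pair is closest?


d(P0,P1) = 21.3385, d(P0,P2) = 42.8812, d(P1,P2) = 32.9328
Closest: P0 and P1

Closest pair: (-11.2, -16.0) and (8.5, -7.8), distance = 21.3385


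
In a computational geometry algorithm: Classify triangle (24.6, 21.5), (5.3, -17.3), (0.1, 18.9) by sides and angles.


Side lengths squared: AB^2=1877.93, BC^2=1337.48, CA^2=607.01
Sorted: [607.01, 1337.48, 1877.93]
By sides: Scalene, By angles: Acute

Scalene, Acute


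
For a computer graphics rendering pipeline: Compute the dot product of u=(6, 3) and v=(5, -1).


u . v = u_x*v_x + u_y*v_y = 6*5 + 3*(-1)
= 30 + (-3) = 27

27


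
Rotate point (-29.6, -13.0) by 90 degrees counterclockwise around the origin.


90° CCW: (x,y) -> (-y, x)
(-29.6,-13) -> (13, -29.6)

(13, -29.6)


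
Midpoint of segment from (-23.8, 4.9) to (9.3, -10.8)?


M = (((-23.8)+9.3)/2, (4.9+(-10.8))/2)
= (-7.25, -2.95)

(-7.25, -2.95)


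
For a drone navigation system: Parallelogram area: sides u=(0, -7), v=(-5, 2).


|u x v| = |0*2 - (-7)*(-5)|
= |0 - 35| = 35

35


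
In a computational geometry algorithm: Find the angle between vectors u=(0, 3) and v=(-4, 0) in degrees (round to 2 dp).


u.v = 0, |u| = sqrt(9) = 3, |v| = sqrt(16) = 4
cos(theta) = u.v/(|u||v|) = 0/sqrt(144) = 0
theta = acos(0) = 90 degrees

90 degrees


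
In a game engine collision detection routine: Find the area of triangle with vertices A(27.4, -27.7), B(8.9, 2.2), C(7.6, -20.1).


Area = |x_A(y_B-y_C) + x_B(y_C-y_A) + x_C(y_A-y_B)|/2
= |611.02 + 67.64 + (-227.24)|/2
= 451.42/2 = 225.71

225.71


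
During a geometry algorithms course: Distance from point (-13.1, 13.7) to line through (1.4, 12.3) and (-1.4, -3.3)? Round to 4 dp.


|cross product| = 230.12
|line direction| = sqrt(251.2) = 15.8493
Distance = 230.12/sqrt(251.2) = 14.5193

14.5193


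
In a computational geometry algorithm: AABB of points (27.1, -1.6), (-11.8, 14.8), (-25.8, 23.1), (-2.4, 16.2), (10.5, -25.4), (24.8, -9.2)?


x range: [-25.8, 27.1]
y range: [-25.4, 23.1]
Bounding box: (-25.8,-25.4) to (27.1,23.1)

(-25.8,-25.4) to (27.1,23.1)


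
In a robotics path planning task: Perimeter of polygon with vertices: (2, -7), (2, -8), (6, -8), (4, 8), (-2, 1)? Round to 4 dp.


Sides: (2, -7)->(2, -8): sqrt(1) = 1, (2, -8)->(6, -8): sqrt(16) = 4, (6, -8)->(4, 8): sqrt(260) = 16.124515, (4, 8)->(-2, 1): sqrt(85) = 9.219544, (-2, 1)->(2, -7): sqrt(80) = 8.944272
Sum = 39.288331
Perimeter = 39.2883

39.2883


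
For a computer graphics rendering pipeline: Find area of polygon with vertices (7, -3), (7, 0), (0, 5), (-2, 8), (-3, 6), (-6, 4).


Shoelace sum: (7*0 - 7*(-3)) + (7*5 - 0*0) + (0*8 - (-2)*5) + ((-2)*6 - (-3)*8) + ((-3)*4 - (-6)*6) + ((-6)*(-3) - 7*4)
= 92
Area = |92|/2 = 46

46


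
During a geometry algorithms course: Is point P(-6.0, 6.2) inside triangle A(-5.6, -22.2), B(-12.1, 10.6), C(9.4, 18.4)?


Cross products: AB x AP = -171.48, BC x BP = -142.18, CA x CP = -442.24
All same sign? yes

Yes, inside


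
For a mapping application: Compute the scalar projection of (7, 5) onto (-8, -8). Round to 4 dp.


u.v = -96, |v| = sqrt(128) = 11.3137
Scalar projection = u.v / |v| = -96 / sqrt(128) = -8.4853

-8.4853


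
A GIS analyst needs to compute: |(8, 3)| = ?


|u| = sqrt(8^2 + 3^2) = sqrt(73) = 8.544

8.544


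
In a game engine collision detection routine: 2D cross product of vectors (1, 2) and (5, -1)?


u x v = u_x*v_y - u_y*v_x = 1*(-1) - 2*5
= (-1) - 10 = -11

-11


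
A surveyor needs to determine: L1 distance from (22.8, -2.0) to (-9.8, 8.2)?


|22.8-(-9.8)| + |(-2)-8.2| = 32.6 + 10.2 = 42.8

42.8


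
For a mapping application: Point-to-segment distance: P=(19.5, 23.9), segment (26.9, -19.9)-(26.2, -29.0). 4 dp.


Project P onto AB: t = 0 (clamped to [0,1])
Closest point on segment: (26.9, -19.9)
Distance: 44.4207

44.4207


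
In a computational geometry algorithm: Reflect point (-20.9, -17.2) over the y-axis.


Reflection over y-axis: (x,y) -> (-x,y)
(-20.9, -17.2) -> (20.9, -17.2)

(20.9, -17.2)


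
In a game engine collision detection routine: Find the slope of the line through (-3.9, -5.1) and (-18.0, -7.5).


slope = (y2-y1)/(x2-x1) = ((-7.5)-(-5.1))/((-18)-(-3.9)) = (-2.4)/(-14.1) = 0.1702

0.1702


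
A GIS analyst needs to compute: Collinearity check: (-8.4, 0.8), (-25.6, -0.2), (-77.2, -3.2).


Cross product: ((-25.6)-(-8.4))*((-3.2)-0.8) - ((-0.2)-0.8)*((-77.2)-(-8.4))
= 0

Yes, collinear


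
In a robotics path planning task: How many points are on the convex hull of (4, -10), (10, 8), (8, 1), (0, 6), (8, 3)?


Convex hull vertices (CCW): (0, 6), (4, -10), (8, 1), (10, 8)
Count = 4

4


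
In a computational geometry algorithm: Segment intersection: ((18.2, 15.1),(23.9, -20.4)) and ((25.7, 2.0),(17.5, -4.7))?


Cross products: d1=-157.67, d2=171.62, d3=191.58, d4=-137.71
d1*d2 < 0 and d3*d4 < 0? yes

Yes, they intersect


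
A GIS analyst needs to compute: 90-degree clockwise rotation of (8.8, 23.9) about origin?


90° CW: (x,y) -> (y, -x)
(8.8,23.9) -> (23.9, -8.8)

(23.9, -8.8)


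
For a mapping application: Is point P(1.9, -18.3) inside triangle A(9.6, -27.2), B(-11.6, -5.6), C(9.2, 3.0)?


Cross products: AB x AP = -22.36, BC x BP = -380.26, CA x CP = -228.98
All same sign? yes

Yes, inside


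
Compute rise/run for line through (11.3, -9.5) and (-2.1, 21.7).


slope = (y2-y1)/(x2-x1) = (21.7-(-9.5))/((-2.1)-11.3) = 31.2/(-13.4) = -2.3284

-2.3284


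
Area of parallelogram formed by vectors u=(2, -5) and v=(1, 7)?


|u x v| = |2*7 - (-5)*1|
= |14 - (-5)| = 19

19


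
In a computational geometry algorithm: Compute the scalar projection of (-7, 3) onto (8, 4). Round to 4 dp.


u.v = -44, |v| = sqrt(80) = 8.9443
Scalar projection = u.v / |v| = -44 / sqrt(80) = -4.9193

-4.9193


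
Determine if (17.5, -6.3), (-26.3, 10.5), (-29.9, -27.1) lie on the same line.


Cross product: ((-26.3)-17.5)*((-27.1)-(-6.3)) - (10.5-(-6.3))*((-29.9)-17.5)
= 1707.36

No, not collinear


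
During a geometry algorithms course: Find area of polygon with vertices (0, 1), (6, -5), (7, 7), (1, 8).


Shoelace sum: (0*(-5) - 6*1) + (6*7 - 7*(-5)) + (7*8 - 1*7) + (1*1 - 0*8)
= 121
Area = |121|/2 = 60.5

60.5


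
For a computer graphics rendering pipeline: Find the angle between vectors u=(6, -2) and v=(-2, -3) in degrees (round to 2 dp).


u.v = -6, |u| = sqrt(40) = 6.3246, |v| = sqrt(13) = 3.6056
cos(theta) = u.v/(|u||v|) = -6/sqrt(520) = -0.263117
theta = acos(-0.263117) = 105.26 degrees

105.26 degrees


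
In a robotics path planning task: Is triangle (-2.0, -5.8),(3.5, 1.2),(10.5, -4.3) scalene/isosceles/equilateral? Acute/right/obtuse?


Side lengths squared: AB^2=79.25, BC^2=79.25, CA^2=158.5
Sorted: [79.25, 79.25, 158.5]
By sides: Isosceles, By angles: Right

Isosceles, Right


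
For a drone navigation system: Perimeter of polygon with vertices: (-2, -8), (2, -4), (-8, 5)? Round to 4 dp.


Sides: (-2, -8)->(2, -4): sqrt(32) = 5.656854, (2, -4)->(-8, 5): sqrt(181) = 13.453624, (-8, 5)->(-2, -8): sqrt(205) = 14.317821
Sum = 33.428299
Perimeter = 33.4283

33.4283


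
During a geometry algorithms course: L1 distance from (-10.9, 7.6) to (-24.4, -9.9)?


|(-10.9)-(-24.4)| + |7.6-(-9.9)| = 13.5 + 17.5 = 31

31


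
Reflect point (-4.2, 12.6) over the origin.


Reflection over origin: (x,y) -> (-x,-y)
(-4.2, 12.6) -> (4.2, -12.6)

(4.2, -12.6)


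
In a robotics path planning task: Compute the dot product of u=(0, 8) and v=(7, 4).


u . v = u_x*v_x + u_y*v_y = 0*7 + 8*4
= 0 + 32 = 32

32


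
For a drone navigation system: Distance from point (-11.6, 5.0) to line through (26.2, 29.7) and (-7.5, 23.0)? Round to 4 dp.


|cross product| = 579.13
|line direction| = sqrt(1180.58) = 34.3596
Distance = 579.13/sqrt(1180.58) = 16.855

16.855


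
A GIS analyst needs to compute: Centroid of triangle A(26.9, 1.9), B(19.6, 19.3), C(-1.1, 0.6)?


Centroid = ((x_A+x_B+x_C)/3, (y_A+y_B+y_C)/3)
= ((26.9+19.6+(-1.1))/3, (1.9+19.3+0.6)/3)
= (15.1333, 7.2667)

(15.1333, 7.2667)


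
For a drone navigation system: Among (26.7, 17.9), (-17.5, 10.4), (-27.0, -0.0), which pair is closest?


d(P0,P1) = 44.8318, d(P0,P2) = 56.6048, d(P1,P2) = 14.0858
Closest: P1 and P2

Closest pair: (-17.5, 10.4) and (-27.0, -0.0), distance = 14.0858


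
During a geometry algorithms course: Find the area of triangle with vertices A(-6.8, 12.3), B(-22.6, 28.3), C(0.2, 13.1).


Area = |x_A(y_B-y_C) + x_B(y_C-y_A) + x_C(y_A-y_B)|/2
= |(-103.36) + (-18.08) + (-3.2)|/2
= 124.64/2 = 62.32

62.32


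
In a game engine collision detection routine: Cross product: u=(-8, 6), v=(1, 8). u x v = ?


u x v = u_x*v_y - u_y*v_x = (-8)*8 - 6*1
= (-64) - 6 = -70

-70


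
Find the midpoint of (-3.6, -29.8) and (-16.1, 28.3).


M = (((-3.6)+(-16.1))/2, ((-29.8)+28.3)/2)
= (-9.85, -0.75)

(-9.85, -0.75)


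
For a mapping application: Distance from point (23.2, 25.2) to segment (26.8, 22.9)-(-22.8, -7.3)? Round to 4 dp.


Project P onto AB: t = 0.0324 (clamped to [0,1])
Closest point on segment: (25.1953, 21.9229)
Distance: 3.8367

3.8367


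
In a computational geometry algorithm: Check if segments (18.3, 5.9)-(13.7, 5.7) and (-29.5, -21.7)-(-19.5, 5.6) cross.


Cross products: d1=-1028.94, d2=-905.36, d3=117.4, d4=-6.18
d1*d2 < 0 and d3*d4 < 0? no

No, they don't intersect


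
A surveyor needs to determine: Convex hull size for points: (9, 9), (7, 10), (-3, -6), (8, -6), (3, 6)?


Convex hull vertices (CCW): (-3, -6), (8, -6), (9, 9), (7, 10), (3, 6)
Count = 5

5


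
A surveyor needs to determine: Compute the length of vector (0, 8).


|u| = sqrt(0^2 + 8^2) = sqrt(64) = 8

8


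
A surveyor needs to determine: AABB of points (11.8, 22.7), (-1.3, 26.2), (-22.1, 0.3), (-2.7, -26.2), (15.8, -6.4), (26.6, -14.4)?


x range: [-22.1, 26.6]
y range: [-26.2, 26.2]
Bounding box: (-22.1,-26.2) to (26.6,26.2)

(-22.1,-26.2) to (26.6,26.2)


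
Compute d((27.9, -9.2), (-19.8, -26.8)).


dx=-47.7, dy=-17.6
d^2 = (-47.7)^2 + (-17.6)^2 = 2585.05
d = sqrt(2585.05) = 50.8434

50.8434


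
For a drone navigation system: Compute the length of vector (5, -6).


|u| = sqrt(5^2 + (-6)^2) = sqrt(61) = 7.8102

7.8102


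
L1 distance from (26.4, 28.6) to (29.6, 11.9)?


|26.4-29.6| + |28.6-11.9| = 3.2 + 16.7 = 19.9

19.9


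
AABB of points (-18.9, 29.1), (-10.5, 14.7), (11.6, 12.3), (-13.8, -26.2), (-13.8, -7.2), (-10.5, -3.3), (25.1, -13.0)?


x range: [-18.9, 25.1]
y range: [-26.2, 29.1]
Bounding box: (-18.9,-26.2) to (25.1,29.1)

(-18.9,-26.2) to (25.1,29.1)


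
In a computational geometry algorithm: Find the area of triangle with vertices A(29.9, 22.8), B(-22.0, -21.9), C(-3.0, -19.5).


Area = |x_A(y_B-y_C) + x_B(y_C-y_A) + x_C(y_A-y_B)|/2
= |(-71.76) + 930.6 + (-134.1)|/2
= 724.74/2 = 362.37

362.37


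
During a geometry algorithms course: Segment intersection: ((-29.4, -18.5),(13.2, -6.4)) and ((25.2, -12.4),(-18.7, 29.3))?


Cross products: d1=2544.61, d2=237, d3=-400.8, d4=1906.81
d1*d2 < 0 and d3*d4 < 0? no

No, they don't intersect


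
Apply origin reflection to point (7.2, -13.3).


Reflection over origin: (x,y) -> (-x,-y)
(7.2, -13.3) -> (-7.2, 13.3)

(-7.2, 13.3)


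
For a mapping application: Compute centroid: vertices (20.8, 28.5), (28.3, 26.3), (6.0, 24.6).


Centroid = ((x_A+x_B+x_C)/3, (y_A+y_B+y_C)/3)
= ((20.8+28.3+6)/3, (28.5+26.3+24.6)/3)
= (18.3667, 26.4667)

(18.3667, 26.4667)


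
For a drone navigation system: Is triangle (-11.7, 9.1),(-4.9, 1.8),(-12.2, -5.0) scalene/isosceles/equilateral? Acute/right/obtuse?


Side lengths squared: AB^2=99.53, BC^2=99.53, CA^2=199.06
Sorted: [99.53, 99.53, 199.06]
By sides: Isosceles, By angles: Right

Isosceles, Right


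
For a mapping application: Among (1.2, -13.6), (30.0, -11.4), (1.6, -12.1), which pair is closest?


d(P0,P1) = 28.8839, d(P0,P2) = 1.5524, d(P1,P2) = 28.4086
Closest: P0 and P2

Closest pair: (1.2, -13.6) and (1.6, -12.1), distance = 1.5524


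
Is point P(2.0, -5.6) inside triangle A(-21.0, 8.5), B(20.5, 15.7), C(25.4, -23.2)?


Cross products: AB x AP = -750.75, BC x BP = -824.02, CA x CP = -74.86
All same sign? yes

Yes, inside


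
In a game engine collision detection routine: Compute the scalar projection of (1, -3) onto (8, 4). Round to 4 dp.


u.v = -4, |v| = sqrt(80) = 8.9443
Scalar projection = u.v / |v| = -4 / sqrt(80) = -0.4472

-0.4472


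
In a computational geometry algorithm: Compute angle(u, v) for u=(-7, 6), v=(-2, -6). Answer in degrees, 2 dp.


u.v = -22, |u| = sqrt(85) = 9.2195, |v| = sqrt(40) = 6.3246
cos(theta) = u.v/(|u||v|) = -22/sqrt(3400) = -0.377297
theta = acos(-0.377297) = 112.17 degrees

112.17 degrees


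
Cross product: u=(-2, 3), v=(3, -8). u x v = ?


u x v = u_x*v_y - u_y*v_x = (-2)*(-8) - 3*3
= 16 - 9 = 7

7


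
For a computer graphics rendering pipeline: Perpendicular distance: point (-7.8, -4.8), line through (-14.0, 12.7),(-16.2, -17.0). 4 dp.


|cross product| = 222.64
|line direction| = sqrt(886.93) = 29.7814
Distance = 222.64/sqrt(886.93) = 7.4758

7.4758


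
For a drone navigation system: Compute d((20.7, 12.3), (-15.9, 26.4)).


dx=-36.6, dy=14.1
d^2 = (-36.6)^2 + 14.1^2 = 1538.37
d = sqrt(1538.37) = 39.2221

39.2221


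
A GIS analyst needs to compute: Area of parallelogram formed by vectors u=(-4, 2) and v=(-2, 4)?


|u x v| = |(-4)*4 - 2*(-2)|
= |(-16) - (-4)| = 12

12


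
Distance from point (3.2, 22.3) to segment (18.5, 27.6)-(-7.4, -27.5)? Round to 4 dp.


Project P onto AB: t = 0.1857 (clamped to [0,1])
Closest point on segment: (13.6908, 17.3688)
Distance: 11.5919

11.5919


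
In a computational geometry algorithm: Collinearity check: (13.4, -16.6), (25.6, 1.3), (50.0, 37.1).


Cross product: (25.6-13.4)*(37.1-(-16.6)) - (1.3-(-16.6))*(50-13.4)
= 0

Yes, collinear


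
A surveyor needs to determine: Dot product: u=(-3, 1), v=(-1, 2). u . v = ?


u . v = u_x*v_x + u_y*v_y = (-3)*(-1) + 1*2
= 3 + 2 = 5

5


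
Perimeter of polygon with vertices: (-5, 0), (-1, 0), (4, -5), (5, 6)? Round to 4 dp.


Sides: (-5, 0)->(-1, 0): sqrt(16) = 4, (-1, 0)->(4, -5): sqrt(50) = 7.071068, (4, -5)->(5, 6): sqrt(122) = 11.045361, (5, 6)->(-5, 0): sqrt(136) = 11.661904
Sum = 33.778333
Perimeter = 33.7783

33.7783


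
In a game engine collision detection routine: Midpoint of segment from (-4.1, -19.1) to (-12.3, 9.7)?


M = (((-4.1)+(-12.3))/2, ((-19.1)+9.7)/2)
= (-8.2, -4.7)

(-8.2, -4.7)


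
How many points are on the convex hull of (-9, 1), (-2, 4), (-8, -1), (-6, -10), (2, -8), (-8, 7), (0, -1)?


Convex hull vertices (CCW): (-9, 1), (-6, -10), (2, -8), (0, -1), (-2, 4), (-8, 7)
Count = 6

6


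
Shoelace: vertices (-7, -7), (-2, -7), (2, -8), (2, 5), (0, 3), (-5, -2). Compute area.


Shoelace sum: ((-7)*(-7) - (-2)*(-7)) + ((-2)*(-8) - 2*(-7)) + (2*5 - 2*(-8)) + (2*3 - 0*5) + (0*(-2) - (-5)*3) + ((-5)*(-7) - (-7)*(-2))
= 133
Area = |133|/2 = 66.5

66.5


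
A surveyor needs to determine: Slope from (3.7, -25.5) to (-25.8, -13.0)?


slope = (y2-y1)/(x2-x1) = ((-13)-(-25.5))/((-25.8)-3.7) = 12.5/(-29.5) = -0.4237

-0.4237


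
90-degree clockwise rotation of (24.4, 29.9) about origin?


90° CW: (x,y) -> (y, -x)
(24.4,29.9) -> (29.9, -24.4)

(29.9, -24.4)


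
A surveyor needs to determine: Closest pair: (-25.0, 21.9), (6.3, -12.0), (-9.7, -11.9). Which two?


d(P0,P1) = 46.14, d(P0,P2) = 37.1016, d(P1,P2) = 16.0003
Closest: P1 and P2

Closest pair: (6.3, -12.0) and (-9.7, -11.9), distance = 16.0003


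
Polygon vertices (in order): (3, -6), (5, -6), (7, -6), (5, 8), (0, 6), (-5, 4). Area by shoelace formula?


Shoelace sum: (3*(-6) - 5*(-6)) + (5*(-6) - 7*(-6)) + (7*8 - 5*(-6)) + (5*6 - 0*8) + (0*4 - (-5)*6) + ((-5)*(-6) - 3*4)
= 188
Area = |188|/2 = 94

94


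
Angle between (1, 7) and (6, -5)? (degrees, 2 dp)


u.v = -29, |u| = sqrt(50) = 7.0711, |v| = sqrt(61) = 7.8102
cos(theta) = u.v/(|u||v|) = -29/sqrt(3050) = -0.525107
theta = acos(-0.525107) = 121.68 degrees

121.68 degrees


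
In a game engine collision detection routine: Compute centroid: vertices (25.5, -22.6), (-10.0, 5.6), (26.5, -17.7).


Centroid = ((x_A+x_B+x_C)/3, (y_A+y_B+y_C)/3)
= ((25.5+(-10)+26.5)/3, ((-22.6)+5.6+(-17.7))/3)
= (14, -11.5667)

(14, -11.5667)


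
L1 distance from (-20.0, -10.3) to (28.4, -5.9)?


|(-20)-28.4| + |(-10.3)-(-5.9)| = 48.4 + 4.4 = 52.8

52.8


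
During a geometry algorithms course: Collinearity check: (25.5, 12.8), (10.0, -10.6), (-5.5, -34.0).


Cross product: (10-25.5)*((-34)-12.8) - ((-10.6)-12.8)*((-5.5)-25.5)
= 0

Yes, collinear


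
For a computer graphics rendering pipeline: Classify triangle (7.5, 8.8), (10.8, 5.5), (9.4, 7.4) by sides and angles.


Side lengths squared: AB^2=21.78, BC^2=5.57, CA^2=5.57
Sorted: [5.57, 5.57, 21.78]
By sides: Isosceles, By angles: Obtuse

Isosceles, Obtuse


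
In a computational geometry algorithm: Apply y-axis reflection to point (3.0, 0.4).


Reflection over y-axis: (x,y) -> (-x,y)
(3, 0.4) -> (-3, 0.4)

(-3, 0.4)


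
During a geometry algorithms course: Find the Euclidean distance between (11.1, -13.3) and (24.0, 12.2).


dx=12.9, dy=25.5
d^2 = 12.9^2 + 25.5^2 = 816.66
d = sqrt(816.66) = 28.5773

28.5773


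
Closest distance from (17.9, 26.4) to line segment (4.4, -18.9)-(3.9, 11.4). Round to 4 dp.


Project P onto AB: t = 1 (clamped to [0,1])
Closest point on segment: (3.9, 11.4)
Distance: 20.5183

20.5183


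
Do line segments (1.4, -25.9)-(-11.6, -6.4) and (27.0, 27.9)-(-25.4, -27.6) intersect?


Cross products: d1=1398.32, d2=-344.98, d3=-1198.6, d4=544.7
d1*d2 < 0 and d3*d4 < 0? yes

Yes, they intersect


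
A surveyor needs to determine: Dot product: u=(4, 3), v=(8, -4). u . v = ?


u . v = u_x*v_x + u_y*v_y = 4*8 + 3*(-4)
= 32 + (-12) = 20

20


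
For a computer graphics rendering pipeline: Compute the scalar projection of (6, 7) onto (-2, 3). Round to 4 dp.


u.v = 9, |v| = sqrt(13) = 3.6056
Scalar projection = u.v / |v| = 9 / sqrt(13) = 2.4962

2.4962


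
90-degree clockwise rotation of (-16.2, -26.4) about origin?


90° CW: (x,y) -> (y, -x)
(-16.2,-26.4) -> (-26.4, 16.2)

(-26.4, 16.2)


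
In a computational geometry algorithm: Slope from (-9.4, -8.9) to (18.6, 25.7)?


slope = (y2-y1)/(x2-x1) = (25.7-(-8.9))/(18.6-(-9.4)) = 34.6/28 = 1.2357

1.2357


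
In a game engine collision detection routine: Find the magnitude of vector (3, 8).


|u| = sqrt(3^2 + 8^2) = sqrt(73) = 8.544

8.544


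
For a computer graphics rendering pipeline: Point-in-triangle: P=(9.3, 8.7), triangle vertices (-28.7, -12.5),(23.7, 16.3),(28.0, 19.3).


Cross products: AB x AP = 16.48, BC x BP = 10.52, CA x CP = 6.36
All same sign? yes

Yes, inside


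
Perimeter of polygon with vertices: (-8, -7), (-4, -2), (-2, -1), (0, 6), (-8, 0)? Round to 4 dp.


Sides: (-8, -7)->(-4, -2): sqrt(41) = 6.403124, (-4, -2)->(-2, -1): sqrt(5) = 2.236068, (-2, -1)->(0, 6): sqrt(53) = 7.28011, (0, 6)->(-8, 0): sqrt(100) = 10, (-8, 0)->(-8, -7): sqrt(49) = 7
Sum = 32.919302
Perimeter = 32.9193

32.9193


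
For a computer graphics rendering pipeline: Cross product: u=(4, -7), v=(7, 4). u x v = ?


u x v = u_x*v_y - u_y*v_x = 4*4 - (-7)*7
= 16 - (-49) = 65

65


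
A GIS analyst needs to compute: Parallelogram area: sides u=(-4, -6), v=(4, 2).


|u x v| = |(-4)*2 - (-6)*4|
= |(-8) - (-24)| = 16

16
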